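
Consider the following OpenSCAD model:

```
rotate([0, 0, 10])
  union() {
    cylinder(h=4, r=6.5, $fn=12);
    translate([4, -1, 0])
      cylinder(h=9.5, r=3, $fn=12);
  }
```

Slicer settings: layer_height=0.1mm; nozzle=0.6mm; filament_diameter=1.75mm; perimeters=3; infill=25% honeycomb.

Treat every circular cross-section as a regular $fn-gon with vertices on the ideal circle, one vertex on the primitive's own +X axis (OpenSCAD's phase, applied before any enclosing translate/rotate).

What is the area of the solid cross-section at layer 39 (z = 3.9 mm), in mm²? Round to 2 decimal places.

129.01 mm²

At z = 3.9 mm: the cylinder: section is a regular 12-gon, circumradius r=6.5 (area = (12/2)·6.500²·sin(360°/12) = 126.75 mm²); the cylinder at (4, -1): section is a regular 12-gon, circumradius r=3 (area = (12/2)·3.000²·sin(360°/12) = 27.00 mm²); Merging all regions: the regions partially overlap — summed areas 153.75 mm² minus the doubly-counted overlap 24.74 mm² gives 129.01 mm² — area = 129.01 mm²; (whole slice rotated 10° about Z — lengths, areas and connectivity unchanged). Overall, the cross-section is a single solid region. Net area = 129.01 mm².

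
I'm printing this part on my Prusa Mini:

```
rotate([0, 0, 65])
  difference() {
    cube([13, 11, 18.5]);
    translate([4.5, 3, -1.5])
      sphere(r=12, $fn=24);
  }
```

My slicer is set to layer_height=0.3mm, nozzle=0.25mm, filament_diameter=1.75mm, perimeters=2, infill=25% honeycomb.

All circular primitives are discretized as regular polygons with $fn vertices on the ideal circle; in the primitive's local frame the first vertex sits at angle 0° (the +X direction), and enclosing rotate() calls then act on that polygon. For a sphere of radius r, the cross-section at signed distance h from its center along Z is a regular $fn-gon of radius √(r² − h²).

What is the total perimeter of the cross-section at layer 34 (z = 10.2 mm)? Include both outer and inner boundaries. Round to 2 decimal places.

At z = 10.2 mm: the 13×11 cube contributes its full rectangle (perimeter 48.00 mm); the sphere at (4.5, 3): section is a regular 24-gon, circumradius = √(r²−h²) = √(12²−11.7²) = 2.666 (perimeter = 2·24·2.666·sin(180°/24) = 16.71 mm); After the difference (first − rest): starting from the 13×11 cube, the r=12 sphere at (4.5, 3) lies wholly inside it (removes its full 22.08 mm² and its 16.71 mm outline becomes a hole wall) — boundary (outer + 1 inner loop) = 64.71 mm; (whole slice rotated 65° about Z — lengths, areas and connectivity unchanged). Overall, the cross-section is one region with 1 hole. Total boundary length (outer + inner) = 64.71 mm.

64.71 mm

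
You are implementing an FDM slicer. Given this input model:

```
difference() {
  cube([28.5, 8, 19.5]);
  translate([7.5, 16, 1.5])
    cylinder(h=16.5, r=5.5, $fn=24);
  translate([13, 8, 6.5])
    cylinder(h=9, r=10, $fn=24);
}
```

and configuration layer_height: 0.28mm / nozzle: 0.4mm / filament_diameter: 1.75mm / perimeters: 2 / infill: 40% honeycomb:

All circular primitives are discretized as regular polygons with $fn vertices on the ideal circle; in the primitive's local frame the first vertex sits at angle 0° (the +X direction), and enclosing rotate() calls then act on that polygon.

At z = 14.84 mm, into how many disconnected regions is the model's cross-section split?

2

At z = 14.84 mm: the cube is present — its section is the full 28.5×8 rectangle; the cylinder at (7.5, 16): section is a regular 24-gon, circumradius r=5.5; the r=10 cylinder at (13, 8) contributes a regular 24-gon of circumradius 10; Taking the first minus the rest: starting from the 28.5×8 cube, the r=5.5 cylinder at (7.5, 16) misses the remaining region (no effect); the r=10 cylinder at (13, 8) partially overlaps it — only the 139.66 mm² overlap (of its 310.58 mm²) is removed, clipping the outline — 2 connected regions. The result has 2 disconnected regions.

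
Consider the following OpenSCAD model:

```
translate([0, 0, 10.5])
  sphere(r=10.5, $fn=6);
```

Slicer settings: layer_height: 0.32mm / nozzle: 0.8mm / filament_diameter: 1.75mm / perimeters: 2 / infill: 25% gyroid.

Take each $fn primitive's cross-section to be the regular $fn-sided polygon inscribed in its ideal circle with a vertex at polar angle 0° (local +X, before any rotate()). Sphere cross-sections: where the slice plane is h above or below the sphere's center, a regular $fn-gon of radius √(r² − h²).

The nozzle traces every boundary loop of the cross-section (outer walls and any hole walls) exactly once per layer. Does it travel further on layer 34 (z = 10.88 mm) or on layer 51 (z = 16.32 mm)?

layer 34 (z = 10.88 mm)

Layer 34 (z = 10.88): the r=10.5 sphere contributes a regular 6-gon of circumradius √(10.5²−0.38²) = 10.493 (perimeter = 2·6·10.493·sin(180°/6) = 62.96 mm). So its perimeter = 62.96 mm. Layer 51 (z = 16.32): the r=10.5 sphere slices to a regular 6-gon of circumradius 8.739 (√(r²−h²) with h=5.82 from center) (perimeter = 2·6·8.739·sin(180°/6) = 52.44 mm). So its perimeter = 52.44 mm. Layer 34 is larger (62.96 vs 52.44 mm).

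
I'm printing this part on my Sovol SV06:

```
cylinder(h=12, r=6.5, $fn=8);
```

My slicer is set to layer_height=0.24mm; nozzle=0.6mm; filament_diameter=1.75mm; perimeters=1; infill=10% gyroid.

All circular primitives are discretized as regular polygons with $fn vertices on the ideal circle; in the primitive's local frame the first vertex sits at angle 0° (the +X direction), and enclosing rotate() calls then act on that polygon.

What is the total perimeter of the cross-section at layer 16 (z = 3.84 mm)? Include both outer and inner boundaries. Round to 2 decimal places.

At z = 3.84 mm: the r=6.5 cylinder contributes a regular 8-gon of circumradius 6.5 (perimeter = 2·8·6.500·sin(180°/8) = 39.80 mm). Overall, the cross-section is a single solid region. Total boundary length (outer) = 39.80 mm.

39.80 mm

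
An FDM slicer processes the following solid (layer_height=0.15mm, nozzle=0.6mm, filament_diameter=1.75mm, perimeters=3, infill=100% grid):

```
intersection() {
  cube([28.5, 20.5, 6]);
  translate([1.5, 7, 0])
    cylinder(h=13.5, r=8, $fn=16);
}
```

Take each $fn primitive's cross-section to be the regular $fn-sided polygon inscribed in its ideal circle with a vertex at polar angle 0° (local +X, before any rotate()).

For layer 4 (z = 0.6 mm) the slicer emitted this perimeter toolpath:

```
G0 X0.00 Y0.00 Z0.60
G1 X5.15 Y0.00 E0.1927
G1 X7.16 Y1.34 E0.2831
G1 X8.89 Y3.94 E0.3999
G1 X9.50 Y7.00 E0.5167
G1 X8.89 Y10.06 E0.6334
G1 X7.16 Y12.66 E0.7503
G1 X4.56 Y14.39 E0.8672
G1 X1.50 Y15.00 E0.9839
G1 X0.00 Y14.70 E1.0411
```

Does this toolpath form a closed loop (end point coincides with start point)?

no

Start point (G0): (0.00, 0.00). End point (last G1): the path does not return to the start — open.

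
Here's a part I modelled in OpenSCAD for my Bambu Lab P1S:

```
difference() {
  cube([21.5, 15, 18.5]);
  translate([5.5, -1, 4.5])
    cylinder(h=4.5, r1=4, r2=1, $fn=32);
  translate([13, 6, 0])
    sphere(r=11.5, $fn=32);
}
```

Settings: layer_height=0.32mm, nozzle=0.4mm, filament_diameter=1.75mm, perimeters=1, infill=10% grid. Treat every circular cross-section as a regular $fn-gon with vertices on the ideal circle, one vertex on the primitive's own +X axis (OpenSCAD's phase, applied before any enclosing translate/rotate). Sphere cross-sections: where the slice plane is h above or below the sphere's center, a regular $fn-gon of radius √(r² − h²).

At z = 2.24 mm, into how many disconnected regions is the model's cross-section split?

2

At z = 2.24 mm: the cube is present — its section is the full 21.5×15 rectangle; the cone at (5.5, -1) is absent (z outside [4.5, 9]); the sphere at (13, 6): section is a regular 32-gon, circumradius = √(r²−h²) = √(11.5²−2.24²) = 11.280; After the difference (first − rest): starting from the 21.5×15 cube, the r=11.5 sphere at (13, 6) partially overlaps it — only the 279.24 mm² overlap (of its 397.15 mm²) is removed, clipping the outline — 2 connected regions. The result has 2 disconnected regions.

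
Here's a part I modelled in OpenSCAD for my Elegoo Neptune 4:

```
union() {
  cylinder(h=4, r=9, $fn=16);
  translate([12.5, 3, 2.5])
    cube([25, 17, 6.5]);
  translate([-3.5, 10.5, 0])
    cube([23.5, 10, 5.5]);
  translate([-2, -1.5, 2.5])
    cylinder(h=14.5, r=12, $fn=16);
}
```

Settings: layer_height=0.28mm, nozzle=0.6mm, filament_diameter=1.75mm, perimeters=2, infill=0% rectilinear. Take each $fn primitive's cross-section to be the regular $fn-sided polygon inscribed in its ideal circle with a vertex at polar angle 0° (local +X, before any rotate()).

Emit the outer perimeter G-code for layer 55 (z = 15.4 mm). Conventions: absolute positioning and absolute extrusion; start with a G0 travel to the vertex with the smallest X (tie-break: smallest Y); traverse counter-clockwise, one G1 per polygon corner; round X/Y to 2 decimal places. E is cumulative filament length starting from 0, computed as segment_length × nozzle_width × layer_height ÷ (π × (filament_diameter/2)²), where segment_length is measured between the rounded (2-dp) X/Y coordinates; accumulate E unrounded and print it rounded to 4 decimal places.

G0 X-14.00 Y-1.50 Z15.40
G1 X-13.09 Y-6.09 E0.3268
G1 X-10.49 Y-9.99 E0.6542
G1 X-6.59 Y-12.59 E0.9816
G1 X-2.00 Y-13.50 E1.3084
G1 X2.59 Y-12.59 E1.6353
G1 X6.49 Y-9.99 E1.9627
G1 X9.09 Y-6.09 E2.2900
G1 X10.00 Y-1.50 E2.6169
G1 X9.09 Y3.09 E2.9437
G1 X6.49 Y6.99 E3.2711
G1 X2.59 Y9.59 E3.5985
G1 X-2.00 Y10.50 E3.9253
G1 X-6.59 Y9.59 E4.2521
G1 X-10.49 Y6.99 E4.5795
G1 X-13.09 Y3.09 E4.9069
G1 X-14.00 Y-1.50 E5.2338

At z = 15.4 mm: the cylinder is not intersected at this z (z outside [0, 4]); the cube at (12.5, 3) is not intersected at this z (z outside [2.5, 9]); the cube at (-3.5, 10.5) is absent (z outside [0, 5.5]); the cylinder at (-2, -1.5): section is a regular 16-gon, circumradius r=12; Merging all regions: only the r=12 cylinder at (-2, -1.5) is present, so the union is just that shape — 1 connected region. The outline is a single polygon with 16 vertices. Extrusion per mm of travel: 0.6 × 0.28 / (π × 0.875²) = 0.069846. Accumulating E over each segment gives final E = 5.2338.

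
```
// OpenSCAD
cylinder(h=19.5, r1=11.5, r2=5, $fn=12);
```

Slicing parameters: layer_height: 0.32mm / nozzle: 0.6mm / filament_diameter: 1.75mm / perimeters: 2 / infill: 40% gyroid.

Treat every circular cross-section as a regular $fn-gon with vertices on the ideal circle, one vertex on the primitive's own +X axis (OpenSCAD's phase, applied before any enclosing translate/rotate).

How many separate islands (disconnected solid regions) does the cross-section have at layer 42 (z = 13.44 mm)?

At z = 13.44 mm: the cone contributes a regular 12-gon of circumradius 7.020 (interpolated between r1=11.5 and r2=5 at t=0.689). Overall, the cross-section is a single solid region. Island count = 1.

1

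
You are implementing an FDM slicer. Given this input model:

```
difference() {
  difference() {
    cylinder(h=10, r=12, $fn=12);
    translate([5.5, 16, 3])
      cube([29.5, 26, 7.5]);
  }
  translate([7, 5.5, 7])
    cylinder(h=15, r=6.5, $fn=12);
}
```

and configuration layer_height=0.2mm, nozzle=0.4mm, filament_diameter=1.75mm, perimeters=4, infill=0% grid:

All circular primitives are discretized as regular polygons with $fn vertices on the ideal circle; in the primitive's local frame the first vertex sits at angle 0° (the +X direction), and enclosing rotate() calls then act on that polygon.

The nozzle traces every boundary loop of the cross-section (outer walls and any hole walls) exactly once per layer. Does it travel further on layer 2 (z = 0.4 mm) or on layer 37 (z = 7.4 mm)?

layer 37 (z = 7.4 mm)

Layer 2 (z = 0.4): the cylinder: section is a regular 12-gon, circumradius r=12 (perimeter = 2·12·12.000·sin(180°/12) = 74.54 mm); the cube at (5.5, 16) is not intersected at this z (z outside [3, 10.5]); Taking the first minus the rest: none of the subtracted shapes is present at this height, so the r=12 cylinder is unchanged — boundary = 74.54 mm; the cylinder at (7, 5.5) is not intersected at this z (z outside [7, 22]); Subtracting the remaining from the first: none of the subtracted shapes is present at this height, so that combined region is unchanged — boundary = 74.54 mm. So its perimeter = 74.54 mm. Layer 37 (z = 7.4): the cylinder: section is a regular 12-gon, circumradius r=12 (perimeter = 2·12·12.000·sin(180°/12) = 74.54 mm); the cube at (5.5, 16) (footprint 29.5×26) is included at this height (perimeter 111.00 mm); Subtracting the remaining from the first: starting from the r=12 cylinder, the 29.5×26 cube at (5.5, 16) misses the remaining region (no effect) — boundary = 74.54 mm; the r=6.5 cylinder at (7, 5.5) gives a regular 12-gon of circumradius 6.5 (constant along its height) (perimeter = 2·12·6.500·sin(180°/12) = 40.38 mm); After the difference (first − rest): starting from that combined region, the r=6.5 cylinder at (7, 5.5) partially overlaps it — only the 91.47 mm² overlap (of its 126.75 mm²) is removed, clipping the outline — boundary = 83.03 mm. So its perimeter = 83.03 mm. Layer 37 is larger (83.03 vs 74.54 mm).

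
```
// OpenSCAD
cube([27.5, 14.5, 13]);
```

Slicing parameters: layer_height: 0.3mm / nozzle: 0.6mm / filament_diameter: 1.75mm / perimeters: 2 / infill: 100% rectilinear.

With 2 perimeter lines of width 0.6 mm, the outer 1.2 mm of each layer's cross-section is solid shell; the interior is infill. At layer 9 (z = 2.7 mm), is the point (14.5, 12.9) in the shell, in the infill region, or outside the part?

At z = 2.7 mm: the cube is present — its section is the full 27.5×14.5 rectangle. Overall, the cross-section is a single solid region. The nearest boundary edge runs (27.50, 14.50)→(0.00, 14.50); distance from the point to it = 1.60 mm. The point is inside the cross-section and 1.60 mm from the nearest boundary — more than the 1.2 mm shell width (2 × 0.6), so it's in the infill interior.

infill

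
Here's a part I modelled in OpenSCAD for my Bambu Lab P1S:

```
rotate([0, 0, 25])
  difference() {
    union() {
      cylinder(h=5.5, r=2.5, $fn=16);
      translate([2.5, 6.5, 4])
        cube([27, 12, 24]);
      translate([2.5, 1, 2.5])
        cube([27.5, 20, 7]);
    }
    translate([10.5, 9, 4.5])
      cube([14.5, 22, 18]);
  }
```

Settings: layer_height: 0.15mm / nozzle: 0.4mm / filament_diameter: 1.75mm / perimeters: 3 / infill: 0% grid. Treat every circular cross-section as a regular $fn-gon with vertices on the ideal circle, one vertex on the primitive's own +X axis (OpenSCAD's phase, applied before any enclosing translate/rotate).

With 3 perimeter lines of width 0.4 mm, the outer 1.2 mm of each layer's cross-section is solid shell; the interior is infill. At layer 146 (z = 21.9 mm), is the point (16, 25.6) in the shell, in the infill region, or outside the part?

At z = 21.9 mm: the cylinder is absent (z outside [0, 5.5]); the cube at (2.5, 6.5) (footprint 27×12) is included at this height; the cube at (2.5, 1) is absent (z outside [2.5, 9.5]); Combining (union): only the 27×12 cube at (2.5, 6.5) is present, so the union is just that shape — 1 connected region; the cube at (10.5, 9) is present — its section is the full 14.5×22 rectangle; After the difference (first − rest): starting from that combined region, the 14.5×22 cube at (10.5, 9) partially overlaps it — only the 137.75 mm² overlap (of its 319.00 mm²) is removed, clipping the outline — 1 connected region; (whole slice rotated 25° about Z — lengths, areas and connectivity unchanged). Overall, the cross-section is a single solid region. Undo the 25° rotation: the query point maps to (25.320, 16.440) in the un-rotated model frame. The nearest boundary edge runs (25.00, 9.00)→(25.00, 18.50); distance from the point to it = 0.32 mm. The point is inside the cross-section, 0.32 mm from the nearest boundary — within the 1.2 mm shell band (3 × 0.4).

shell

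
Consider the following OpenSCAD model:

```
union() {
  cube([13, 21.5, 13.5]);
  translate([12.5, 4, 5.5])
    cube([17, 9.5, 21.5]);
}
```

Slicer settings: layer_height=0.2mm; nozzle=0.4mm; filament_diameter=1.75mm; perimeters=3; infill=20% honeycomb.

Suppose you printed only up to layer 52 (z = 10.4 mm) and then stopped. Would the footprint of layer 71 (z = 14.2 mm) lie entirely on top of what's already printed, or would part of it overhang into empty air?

entirely on top

Compare the two slices. At z = 10.4: the cube (footprint 13×21.5) is included at this height (area 279.50 mm²); the cube at (12.5, 4) is present — its section is the full 17×9.5 rectangle (area 161.50 mm²); Merging all regions: the regions partially overlap — summed areas 441.00 mm² minus the doubly-counted overlap 4.75 mm² gives 436.25 mm² — area = 436.25 mm². At z = 14.2: the cube is not intersected at this z (z outside [0, 13.5]); the cube at (12.5, 4) is present — its section is the full 17×9.5 rectangle (area 161.50 mm²); Merging all regions: only the 17×9.5 cube at (12.5, 4) is present, so the union is just that shape — area = 161.50 mm². Checking containment: the cross-section at z = 14.2 is a subset of the cross-section at z = 10.4.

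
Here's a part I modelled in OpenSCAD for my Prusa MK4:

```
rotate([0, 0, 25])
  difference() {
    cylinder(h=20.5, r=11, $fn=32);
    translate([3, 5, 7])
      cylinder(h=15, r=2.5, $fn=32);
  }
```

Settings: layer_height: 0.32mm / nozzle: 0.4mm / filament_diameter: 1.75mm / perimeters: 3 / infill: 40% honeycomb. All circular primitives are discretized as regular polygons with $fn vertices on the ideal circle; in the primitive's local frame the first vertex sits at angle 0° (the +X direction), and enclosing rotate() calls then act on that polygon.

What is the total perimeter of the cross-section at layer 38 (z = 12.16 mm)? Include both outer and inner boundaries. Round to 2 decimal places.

84.69 mm

At z = 12.16 mm: the r=11 cylinder gives a regular 32-gon of circumradius 11 (constant along its height) (perimeter = 2·32·11.000·sin(180°/32) = 69.00 mm); the cylinder at (3, 5): section is a regular 32-gon, circumradius r=2.5 (perimeter = 2·32·2.500·sin(180°/32) = 15.68 mm); After the difference (first − rest): starting from the r=11 cylinder, the r=2.5 cylinder at (3, 5) lies wholly inside it (removes its full 19.51 mm² and its 15.68 mm outline becomes a hole wall) — boundary (outer + 1 inner loop) = 84.69 mm; (whole slice rotated 25° about Z — lengths, areas and connectivity unchanged). Overall, the cross-section is one region with 1 hole. Total boundary length (outer + inner) = 84.69 mm.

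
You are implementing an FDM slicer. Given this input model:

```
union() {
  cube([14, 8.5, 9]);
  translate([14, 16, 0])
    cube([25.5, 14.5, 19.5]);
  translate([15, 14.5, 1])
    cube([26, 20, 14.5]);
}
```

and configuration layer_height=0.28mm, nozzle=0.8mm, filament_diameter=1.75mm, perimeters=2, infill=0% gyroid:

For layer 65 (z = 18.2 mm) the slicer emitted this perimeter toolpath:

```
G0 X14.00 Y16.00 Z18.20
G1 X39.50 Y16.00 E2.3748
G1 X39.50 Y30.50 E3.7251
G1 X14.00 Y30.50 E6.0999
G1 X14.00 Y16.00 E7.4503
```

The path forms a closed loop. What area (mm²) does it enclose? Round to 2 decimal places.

Apply the shoelace formula to the sequence of (X, Y) vertices; enclosed area = 369.75 mm².

369.75 mm²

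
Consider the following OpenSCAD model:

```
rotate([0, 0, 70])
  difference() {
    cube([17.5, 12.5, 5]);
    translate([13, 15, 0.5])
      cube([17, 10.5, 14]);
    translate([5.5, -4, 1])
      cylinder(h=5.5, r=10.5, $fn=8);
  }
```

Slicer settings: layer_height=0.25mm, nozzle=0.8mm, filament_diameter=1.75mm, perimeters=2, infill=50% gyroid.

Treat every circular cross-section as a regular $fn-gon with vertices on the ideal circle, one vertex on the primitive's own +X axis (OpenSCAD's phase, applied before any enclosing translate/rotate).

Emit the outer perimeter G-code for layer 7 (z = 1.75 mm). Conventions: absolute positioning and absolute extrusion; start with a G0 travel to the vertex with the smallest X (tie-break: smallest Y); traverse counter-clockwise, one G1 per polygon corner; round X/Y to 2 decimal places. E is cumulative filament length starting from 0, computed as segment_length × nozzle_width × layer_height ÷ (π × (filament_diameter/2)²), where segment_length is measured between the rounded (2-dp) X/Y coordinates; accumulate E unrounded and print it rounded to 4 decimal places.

G0 X-11.75 Y4.28 Z1.75
G1 X-3.97 Y1.44 E0.6887
G1 X-4.23 Y7.39 E1.1839
G1 X1.20 Y13.32 E1.8525
G1 X4.91 Y13.48 E2.1612
G1 X5.99 Y16.44 E2.4232
G1 X-5.76 Y20.72 E3.4630
G1 X-11.75 Y4.28 E4.9179

At z = 1.75 mm: the 17.5×12.5 cube contributes its full rectangle; the cube at (13, 15) (footprint 17×10.5) is included at this height; the cylinder at (5.5, -4): section is a regular 8-gon, circumradius r=10.5; After the difference (first − rest): starting from the 17.5×12.5 cube, the 17×10.5 cube at (13, 15) misses the remaining region (no effect); the r=10.5 cylinder at (5.5, -4) partially overlaps it — only the 68.76 mm² overlap (of its 311.83 mm²) is removed, clipping the outline — 1 connected region; (rotated 70° about Z; rotation is an isometry so areas/perimeters/island counts are preserved). The outline is a single polygon with 7 vertices. Extrusion per mm of travel: 0.8 × 0.25 / (π × 0.875²) = 0.083150. Accumulating E over each segment gives final E = 4.9179.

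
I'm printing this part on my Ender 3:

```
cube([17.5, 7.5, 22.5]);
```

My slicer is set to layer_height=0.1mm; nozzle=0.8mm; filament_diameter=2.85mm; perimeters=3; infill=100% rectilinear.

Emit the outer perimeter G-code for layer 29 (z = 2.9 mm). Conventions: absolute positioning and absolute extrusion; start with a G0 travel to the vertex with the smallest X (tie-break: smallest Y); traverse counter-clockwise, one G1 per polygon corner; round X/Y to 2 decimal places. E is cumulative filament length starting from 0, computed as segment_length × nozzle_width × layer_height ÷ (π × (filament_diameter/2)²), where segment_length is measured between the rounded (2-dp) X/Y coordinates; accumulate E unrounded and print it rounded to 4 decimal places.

G0 X0.00 Y0.00 Z2.90
G1 X17.50 Y0.00 E0.2195
G1 X17.50 Y7.50 E0.3135
G1 X0.00 Y7.50 E0.5330
G1 X0.00 Y0.00 E0.6270

At z = 2.9 mm: the cube is present — its section is the full 17.5×7.5 rectangle. The outline is a single polygon with 4 vertices. Extrusion per mm of travel: 0.8 × 0.1 / (π × 1.425²) = 0.012540. Accumulating E over each segment gives final E = 0.6270.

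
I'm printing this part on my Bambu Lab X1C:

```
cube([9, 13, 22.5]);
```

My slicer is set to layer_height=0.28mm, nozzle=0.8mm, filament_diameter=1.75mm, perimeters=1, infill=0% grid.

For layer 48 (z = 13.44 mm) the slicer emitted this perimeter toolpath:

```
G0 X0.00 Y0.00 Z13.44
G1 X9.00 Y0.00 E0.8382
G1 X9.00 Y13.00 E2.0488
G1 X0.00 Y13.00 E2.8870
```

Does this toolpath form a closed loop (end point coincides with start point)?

no

Start point (G0): (0.00, 0.00). End point (last G1): the path does not return to the start — open.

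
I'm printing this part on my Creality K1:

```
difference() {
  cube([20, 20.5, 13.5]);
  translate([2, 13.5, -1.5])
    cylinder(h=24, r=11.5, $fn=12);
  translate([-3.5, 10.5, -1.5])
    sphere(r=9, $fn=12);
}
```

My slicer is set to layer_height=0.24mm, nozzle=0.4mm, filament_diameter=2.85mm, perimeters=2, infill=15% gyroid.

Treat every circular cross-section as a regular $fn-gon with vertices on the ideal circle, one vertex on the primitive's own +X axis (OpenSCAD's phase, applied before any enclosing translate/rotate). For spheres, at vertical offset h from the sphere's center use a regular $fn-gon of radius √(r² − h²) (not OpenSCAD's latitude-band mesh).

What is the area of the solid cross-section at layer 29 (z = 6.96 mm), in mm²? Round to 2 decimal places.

At z = 6.96 mm: the cube is present — its section is the full 20×20.5 rectangle (area 410.00 mm²); the r=11.5 cylinder at (2, 13.5) contributes a regular 12-gon of circumradius 11.5 (area = (12/2)·11.500²·sin(360°/12) = 396.75 mm²); the r=9 sphere at (-3.5, 10.5) contributes a regular 12-gon of circumradius √(9²−8.46²) = 3.071 (area = (12/2)·3.071²·sin(360°/12) = 28.29 mm²); After the difference (first − rest): starting from the 20×20.5 cube (410.00 mm²), the r=11.5 cylinder at (2, 13.5) partially overlaps it — only the 209.01 mm² overlap (of its 396.75 mm²) is removed, clipping the outline; the r=9 sphere at (-3.5, 10.5) misses the remaining region (no effect) — area = 200.99 mm². Overall, the cross-section is a single solid region. Net area = 200.99 mm².

200.99 mm²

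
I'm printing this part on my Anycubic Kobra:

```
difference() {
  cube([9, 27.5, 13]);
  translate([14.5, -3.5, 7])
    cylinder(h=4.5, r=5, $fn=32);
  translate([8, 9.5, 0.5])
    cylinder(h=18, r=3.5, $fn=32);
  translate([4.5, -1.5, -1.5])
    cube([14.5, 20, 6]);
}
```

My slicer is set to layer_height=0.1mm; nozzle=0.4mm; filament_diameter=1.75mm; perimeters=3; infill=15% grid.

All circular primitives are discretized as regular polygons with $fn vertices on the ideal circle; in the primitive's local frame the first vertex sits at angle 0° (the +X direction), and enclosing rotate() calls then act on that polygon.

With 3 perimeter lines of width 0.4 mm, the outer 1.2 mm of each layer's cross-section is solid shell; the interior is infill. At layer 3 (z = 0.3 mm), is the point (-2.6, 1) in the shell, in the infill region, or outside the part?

outside

At z = 0.3 mm: the cube is present — its section is the full 9×27.5 rectangle; the cylinder at (14.5, -3.5) is absent (z outside [7, 11.5]); the cylinder at (8, 9.5) is not intersected at this z (z outside [0.5, 18.5]); the cube at (4.5, -1.5) (footprint 14.5×20) is included at this height; After the difference (first − rest): starting from the 9×27.5 cube, the 14.5×20 cube at (4.5, -1.5) partially overlaps it — only the 83.25 mm² overlap (of its 290.00 mm²) is removed, clipping the outline — 1 connected region. Overall, the cross-section is a single solid region. The nearest boundary edge runs (0.00, 0.00)→(0.00, 27.50); distance from the point to it = 2.60 mm. The point is not inside any of the regions above, so it lies outside the cross-section (2.60 mm from the nearest boundary).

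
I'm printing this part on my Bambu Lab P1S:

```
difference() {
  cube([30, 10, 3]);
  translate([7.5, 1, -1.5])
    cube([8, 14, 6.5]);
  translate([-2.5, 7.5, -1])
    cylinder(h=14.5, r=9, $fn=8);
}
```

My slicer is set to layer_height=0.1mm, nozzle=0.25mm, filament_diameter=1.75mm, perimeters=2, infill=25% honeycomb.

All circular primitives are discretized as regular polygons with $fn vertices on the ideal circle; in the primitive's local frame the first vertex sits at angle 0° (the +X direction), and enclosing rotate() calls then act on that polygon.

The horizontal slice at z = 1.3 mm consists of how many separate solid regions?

1

At z = 1.3 mm: the 30×10 cube contributes its full rectangle; the 8×14 cube at (7.5, 1) contributes its full rectangle; the cylinder at (-2.5, 7.5): section is a regular 8-gon, circumradius r=9; Taking the first minus the rest: starting from the 30×10 cube, the 8×14 cube at (7.5, 1) partially overlaps it — only the 72.00 mm² overlap (of its 112.00 mm²) is removed, clipping the outline; the r=9 cylinder at (-2.5, 7.5) partially overlaps it — only the 50.77 mm² overlap (of its 229.10 mm²) is removed, clipping the outline — 1 connected region. The result has 1 disconnected region.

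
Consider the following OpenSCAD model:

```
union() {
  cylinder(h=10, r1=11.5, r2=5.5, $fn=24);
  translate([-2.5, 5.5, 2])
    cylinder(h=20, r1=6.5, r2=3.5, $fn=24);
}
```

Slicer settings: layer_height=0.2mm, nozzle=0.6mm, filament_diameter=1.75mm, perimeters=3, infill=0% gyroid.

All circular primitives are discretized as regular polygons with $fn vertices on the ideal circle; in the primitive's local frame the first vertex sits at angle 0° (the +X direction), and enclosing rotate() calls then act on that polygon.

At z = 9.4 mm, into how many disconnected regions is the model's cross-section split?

At z = 9.4 mm: the cone: at t=0.940 of its height the radius interpolates to r₁+(r₂−r₁)t = 5.860, giving a regular 24-gon of that circumradius; the cone at (-2.5, 5.5) contributes a regular 24-gon of circumradius 5.390 (interpolated between r1=6.5 and r2=3.5 at t=0.370); Merging all regions: the regions partially overlap (shared area 34.08 mm²), so overlapping operands fuse into one piece — 1 connected region. The result has 1 disconnected region.

1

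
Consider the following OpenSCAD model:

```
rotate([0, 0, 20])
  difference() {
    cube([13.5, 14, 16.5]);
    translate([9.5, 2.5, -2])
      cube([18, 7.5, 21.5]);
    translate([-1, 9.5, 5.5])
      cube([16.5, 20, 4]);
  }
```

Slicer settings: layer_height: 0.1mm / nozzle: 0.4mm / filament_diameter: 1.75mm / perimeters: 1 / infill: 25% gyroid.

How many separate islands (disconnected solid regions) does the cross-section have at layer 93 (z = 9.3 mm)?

At z = 9.3 mm: the cube is present — its section is the full 13.5×14 rectangle; the cube at (9.5, 2.5) is present — its section is the full 18×7.5 rectangle; the cube at (-1, 9.5) (footprint 16.5×20) is included at this height; After the difference (first − rest): starting from the 13.5×14 cube, the 18×7.5 cube at (9.5, 2.5) partially overlaps it — only the 30.00 mm² overlap (of its 135.00 mm²) is removed, clipping the outline; the 16.5×20 cube at (-1, 9.5) partially overlaps it — only the 58.75 mm² overlap (of its 330.00 mm²) is removed, clipping the outline — 1 connected region; (rotated 20° about Z; rotation is an isometry so areas/perimeters/island counts are preserved). Overall, the cross-section is a single solid region. Island count = 1.

1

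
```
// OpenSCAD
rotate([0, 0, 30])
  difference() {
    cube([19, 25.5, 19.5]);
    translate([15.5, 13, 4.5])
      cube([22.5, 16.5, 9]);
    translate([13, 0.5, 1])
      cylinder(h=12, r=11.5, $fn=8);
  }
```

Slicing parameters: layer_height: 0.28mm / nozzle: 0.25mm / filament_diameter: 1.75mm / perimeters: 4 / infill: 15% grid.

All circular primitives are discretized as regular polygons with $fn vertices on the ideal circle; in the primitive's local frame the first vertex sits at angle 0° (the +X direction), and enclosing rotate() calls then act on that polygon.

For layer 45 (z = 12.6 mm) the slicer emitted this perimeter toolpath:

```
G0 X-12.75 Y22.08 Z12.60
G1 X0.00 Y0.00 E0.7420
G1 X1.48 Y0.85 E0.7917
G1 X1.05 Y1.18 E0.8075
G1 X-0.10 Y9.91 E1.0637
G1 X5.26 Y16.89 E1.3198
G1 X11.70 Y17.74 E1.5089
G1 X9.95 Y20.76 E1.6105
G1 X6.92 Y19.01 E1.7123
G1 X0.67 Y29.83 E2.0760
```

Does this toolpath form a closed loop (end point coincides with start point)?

Start point (G0): (-12.75, 22.08). End point (last G1): the path does not return to the start — open.

no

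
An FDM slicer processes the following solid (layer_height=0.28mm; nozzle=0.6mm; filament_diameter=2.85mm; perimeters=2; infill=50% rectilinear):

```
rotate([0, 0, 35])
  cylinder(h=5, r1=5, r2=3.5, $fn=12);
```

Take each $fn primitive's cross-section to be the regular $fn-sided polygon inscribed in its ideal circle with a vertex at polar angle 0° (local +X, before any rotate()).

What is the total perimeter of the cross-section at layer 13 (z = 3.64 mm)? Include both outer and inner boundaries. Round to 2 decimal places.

At z = 3.64 mm: the cone: at t=0.728 of its height the radius interpolates to r₁+(r₂−r₁)t = 3.908, giving a regular 12-gon of that circumradius (perimeter = 2·12·3.908·sin(180°/12) = 24.28 mm); (rotated 35° about Z; rotation is an isometry so areas/perimeters/island counts are preserved). Overall, the cross-section is a single solid region. Total boundary length (outer) = 24.28 mm.

24.28 mm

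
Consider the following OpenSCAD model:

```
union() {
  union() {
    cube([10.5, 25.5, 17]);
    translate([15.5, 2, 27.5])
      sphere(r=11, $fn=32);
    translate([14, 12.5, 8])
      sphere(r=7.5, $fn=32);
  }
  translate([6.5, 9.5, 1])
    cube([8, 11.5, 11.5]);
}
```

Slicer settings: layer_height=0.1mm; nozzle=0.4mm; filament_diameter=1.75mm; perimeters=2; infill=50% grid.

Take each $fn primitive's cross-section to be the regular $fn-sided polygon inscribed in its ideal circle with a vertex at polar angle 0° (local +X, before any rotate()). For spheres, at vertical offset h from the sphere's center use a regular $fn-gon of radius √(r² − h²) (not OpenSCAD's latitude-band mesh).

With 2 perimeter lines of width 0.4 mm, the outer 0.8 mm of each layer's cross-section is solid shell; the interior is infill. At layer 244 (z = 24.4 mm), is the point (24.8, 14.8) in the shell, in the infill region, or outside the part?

outside

At z = 24.4 mm: the cube is absent (z outside [0, 17]); the sphere at (15.5, 2): section is a regular 32-gon, circumradius = √(r²−h²) = √(11²−3.1²) = 10.554; the sphere at (14, 12.5) is absent (|z−center|=16.400 > r=7.5); Merging all regions: only the r=11 sphere at (15.5, 2) is present, so the union is just that shape — 1 connected region; the cube at (6.5, 9.5) is absent (z outside [1, 12.5]); Merging all regions: only that combined region is present, so the union is just that shape — 1 connected region. Overall, the cross-section is a single solid region. The nearest boundary edge runs (22.96, 9.46)→(21.36, 10.78); distance from the point to it = 5.29 mm. The point is not inside any of the regions above, so it lies outside the cross-section (5.29 mm from the nearest boundary).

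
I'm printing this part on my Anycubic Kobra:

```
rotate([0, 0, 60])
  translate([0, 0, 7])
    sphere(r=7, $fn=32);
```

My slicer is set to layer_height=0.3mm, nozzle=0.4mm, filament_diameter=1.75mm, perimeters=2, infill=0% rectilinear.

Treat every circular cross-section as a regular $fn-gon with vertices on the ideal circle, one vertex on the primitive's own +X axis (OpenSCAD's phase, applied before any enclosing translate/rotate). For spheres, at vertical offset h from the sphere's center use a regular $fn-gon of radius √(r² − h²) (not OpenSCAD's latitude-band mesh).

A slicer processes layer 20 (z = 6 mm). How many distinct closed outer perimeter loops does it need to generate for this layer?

At z = 6 mm: the r=7 sphere slices to a regular 32-gon of circumradius 6.928 (√(r²−h²) with h=1 from center); (rotated 60° about Z; rotation is an isometry so areas/perimeters/island counts are preserved). The result has 1 disconnected region.

1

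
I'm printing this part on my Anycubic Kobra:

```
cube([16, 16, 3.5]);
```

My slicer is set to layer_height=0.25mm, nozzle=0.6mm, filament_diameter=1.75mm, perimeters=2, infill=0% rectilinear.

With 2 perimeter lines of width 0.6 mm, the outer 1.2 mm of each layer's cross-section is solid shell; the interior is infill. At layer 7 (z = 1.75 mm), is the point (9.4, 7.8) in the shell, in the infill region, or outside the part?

infill

At z = 1.75 mm: the 16×16 cube contributes its full rectangle. Overall, the cross-section is a single solid region. The nearest boundary edge runs (16.00, 0.00)→(16.00, 16.00); distance from the point to it = 6.60 mm. The point is inside the cross-section and 6.60 mm from the nearest boundary — more than the 1.2 mm shell width (2 × 0.6), so it's in the infill interior.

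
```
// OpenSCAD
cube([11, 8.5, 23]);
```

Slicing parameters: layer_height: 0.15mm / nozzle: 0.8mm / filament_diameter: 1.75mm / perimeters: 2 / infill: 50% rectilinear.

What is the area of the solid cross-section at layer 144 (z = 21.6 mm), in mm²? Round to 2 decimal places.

93.50 mm²

At z = 21.6 mm: the cube (footprint 11×8.5) is included at this height (area 93.50 mm²). Overall, the cross-section is a single solid region. Net area = 93.50 mm².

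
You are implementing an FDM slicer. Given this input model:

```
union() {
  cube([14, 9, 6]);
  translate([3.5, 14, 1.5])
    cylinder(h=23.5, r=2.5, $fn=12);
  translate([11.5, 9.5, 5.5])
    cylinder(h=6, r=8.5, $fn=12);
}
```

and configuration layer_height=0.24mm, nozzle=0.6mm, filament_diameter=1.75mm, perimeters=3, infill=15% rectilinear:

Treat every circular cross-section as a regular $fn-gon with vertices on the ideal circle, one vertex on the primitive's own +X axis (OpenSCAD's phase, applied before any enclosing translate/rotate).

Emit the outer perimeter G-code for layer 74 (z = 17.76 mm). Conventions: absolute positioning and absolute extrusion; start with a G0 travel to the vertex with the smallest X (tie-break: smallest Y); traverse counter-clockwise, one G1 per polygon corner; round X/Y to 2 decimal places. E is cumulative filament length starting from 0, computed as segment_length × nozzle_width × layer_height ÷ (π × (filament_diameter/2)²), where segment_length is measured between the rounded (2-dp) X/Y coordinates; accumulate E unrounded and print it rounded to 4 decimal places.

At z = 17.76 mm: the cube is absent (z outside [0, 6]); the cylinder at (3.5, 14): section is a regular 12-gon, circumradius r=2.5; the cylinder at (11.5, 9.5) is not intersected at this z (z outside [5.5, 11.5]); Merging all regions: only the r=2.5 cylinder at (3.5, 14) is present, so the union is just that shape — 1 connected region. The outline is a single polygon with 12 vertices. Extrusion per mm of travel: 0.6 × 0.24 / (π × 0.875²) = 0.059868. Accumulating E over each segment gives final E = 0.9308.

G0 X1.00 Y14.00 Z17.76
G1 X1.33 Y12.75 E0.0774
G1 X2.25 Y11.83 E0.1553
G1 X3.50 Y11.50 E0.2327
G1 X4.75 Y11.83 E0.3101
G1 X5.67 Y12.75 E0.3880
G1 X6.00 Y14.00 E0.4654
G1 X5.67 Y15.25 E0.5428
G1 X4.75 Y16.17 E0.6207
G1 X3.50 Y16.50 E0.6981
G1 X2.25 Y16.17 E0.7755
G1 X1.33 Y15.25 E0.8534
G1 X1.00 Y14.00 E0.9308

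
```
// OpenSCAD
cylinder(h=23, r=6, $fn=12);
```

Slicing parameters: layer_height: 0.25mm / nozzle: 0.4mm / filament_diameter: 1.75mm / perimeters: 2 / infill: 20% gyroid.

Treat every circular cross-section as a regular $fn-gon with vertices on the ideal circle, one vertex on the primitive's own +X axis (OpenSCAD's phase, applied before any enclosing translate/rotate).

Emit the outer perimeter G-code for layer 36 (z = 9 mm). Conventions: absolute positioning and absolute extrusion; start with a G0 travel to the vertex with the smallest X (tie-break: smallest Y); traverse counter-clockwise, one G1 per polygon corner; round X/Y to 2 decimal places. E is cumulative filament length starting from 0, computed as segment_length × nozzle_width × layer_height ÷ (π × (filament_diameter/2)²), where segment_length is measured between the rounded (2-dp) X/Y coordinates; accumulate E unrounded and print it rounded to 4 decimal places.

At z = 9 mm: the r=6 cylinder contributes a regular 12-gon of circumradius 6. The outline is a single polygon with 12 vertices. Extrusion per mm of travel: 0.4 × 0.25 / (π × 0.875²) = 0.041575. Accumulating E over each segment gives final E = 1.5501.

G0 X-6.00 Y0.00 Z9.00
G1 X-5.20 Y-3.00 E0.1291
G1 X-3.00 Y-5.20 E0.2584
G1 X0.00 Y-6.00 E0.3875
G1 X3.00 Y-5.20 E0.5166
G1 X5.20 Y-3.00 E0.6460
G1 X6.00 Y0.00 E0.7750
G1 X5.20 Y3.00 E0.9041
G1 X3.00 Y5.20 E1.0335
G1 X0.00 Y6.00 E1.1626
G1 X-3.00 Y5.20 E1.2916
G1 X-5.20 Y3.00 E1.4210
G1 X-6.00 Y0.00 E1.5501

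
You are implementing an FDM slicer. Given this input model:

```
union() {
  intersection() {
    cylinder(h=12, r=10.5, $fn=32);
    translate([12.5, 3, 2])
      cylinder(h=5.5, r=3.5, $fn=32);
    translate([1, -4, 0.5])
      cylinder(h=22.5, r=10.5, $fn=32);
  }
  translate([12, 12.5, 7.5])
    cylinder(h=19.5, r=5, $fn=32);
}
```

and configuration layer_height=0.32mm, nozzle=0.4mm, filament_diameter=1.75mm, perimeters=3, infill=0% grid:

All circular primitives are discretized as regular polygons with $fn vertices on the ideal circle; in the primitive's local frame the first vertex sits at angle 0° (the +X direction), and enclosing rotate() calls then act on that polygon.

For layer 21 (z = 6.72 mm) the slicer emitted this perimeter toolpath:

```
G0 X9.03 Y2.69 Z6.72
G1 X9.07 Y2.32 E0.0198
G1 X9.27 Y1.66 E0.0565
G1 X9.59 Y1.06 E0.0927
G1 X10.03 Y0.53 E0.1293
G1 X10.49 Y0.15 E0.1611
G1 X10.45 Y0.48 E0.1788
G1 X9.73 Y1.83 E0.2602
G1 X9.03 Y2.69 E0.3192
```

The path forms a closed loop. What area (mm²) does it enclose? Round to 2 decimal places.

Apply the shoelace formula to the sequence of (X, Y) vertices; enclosed area = 0.99 mm².

0.99 mm²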